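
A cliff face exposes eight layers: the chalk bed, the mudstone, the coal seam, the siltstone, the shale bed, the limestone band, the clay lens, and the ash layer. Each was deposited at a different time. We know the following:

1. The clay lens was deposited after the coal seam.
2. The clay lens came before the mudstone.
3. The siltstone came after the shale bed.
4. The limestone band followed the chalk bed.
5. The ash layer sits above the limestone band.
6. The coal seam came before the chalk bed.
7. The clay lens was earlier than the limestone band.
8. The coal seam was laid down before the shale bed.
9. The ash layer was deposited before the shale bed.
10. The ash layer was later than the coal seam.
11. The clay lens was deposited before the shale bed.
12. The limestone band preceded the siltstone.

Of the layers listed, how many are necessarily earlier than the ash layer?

Directly stated before the ash layer: the coal seam and the limestone band.
The chalk bed reaches the ash layer via the chalk bed → the limestone band → the ash layer.
The clay lens reaches the ash layer via the clay lens → the limestone band → the ash layer.
No chain forces the siltstone (or any of the others) ahead of the ash layer.
That's the chalk bed, the clay lens, the coal seam, and the limestone band — 4 in all.

4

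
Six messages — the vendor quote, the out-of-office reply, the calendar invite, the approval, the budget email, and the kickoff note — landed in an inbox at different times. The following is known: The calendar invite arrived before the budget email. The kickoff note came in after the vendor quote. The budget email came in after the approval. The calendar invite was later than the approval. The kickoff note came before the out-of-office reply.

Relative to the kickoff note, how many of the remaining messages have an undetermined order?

Forced before the kickoff note: the vendor quote; forced after the kickoff note: the out-of-office reply.
That leaves the approval, the budget email, and the calendar invite with no forced order relative to the kickoff note — 3.

3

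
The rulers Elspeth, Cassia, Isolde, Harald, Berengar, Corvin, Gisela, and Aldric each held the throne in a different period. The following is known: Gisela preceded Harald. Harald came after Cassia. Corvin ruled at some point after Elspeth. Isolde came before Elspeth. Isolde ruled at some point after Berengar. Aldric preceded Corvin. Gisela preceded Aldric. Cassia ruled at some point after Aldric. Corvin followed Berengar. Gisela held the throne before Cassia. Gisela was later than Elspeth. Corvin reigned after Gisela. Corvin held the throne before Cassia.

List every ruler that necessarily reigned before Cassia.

Aldric, Berengar, Corvin, Elspeth, Gisela, Isolde

Directly stated before Cassia: Aldric, Corvin, and Gisela.
Berengar reaches Cassia via Berengar → Corvin → Cassia.
Elspeth reaches Cassia via Elspeth → Gisela → Cassia.
Isolde reaches Cassia via Isolde → Elspeth → Gisela → Cassia.
No chain forces Harald ahead of Cassia.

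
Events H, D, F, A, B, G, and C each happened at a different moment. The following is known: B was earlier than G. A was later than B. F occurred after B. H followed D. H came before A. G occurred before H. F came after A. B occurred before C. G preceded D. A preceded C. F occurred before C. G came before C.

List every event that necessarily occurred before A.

Directly stated before A: B and H.
D reaches A via D → H → A.
G reaches A via G → H → A.
No chain forces F (or any of the others) ahead of A.

B, D, G, H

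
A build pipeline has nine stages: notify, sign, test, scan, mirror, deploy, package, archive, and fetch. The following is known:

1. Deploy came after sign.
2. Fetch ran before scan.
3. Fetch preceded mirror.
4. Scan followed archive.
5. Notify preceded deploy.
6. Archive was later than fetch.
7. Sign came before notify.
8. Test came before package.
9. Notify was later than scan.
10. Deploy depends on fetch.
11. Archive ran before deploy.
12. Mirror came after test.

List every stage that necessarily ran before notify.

Directly stated before notify: scan and sign.
Archive reaches notify via archive → scan → notify.
Fetch reaches notify via fetch → scan → notify.

archive, fetch, scan, sign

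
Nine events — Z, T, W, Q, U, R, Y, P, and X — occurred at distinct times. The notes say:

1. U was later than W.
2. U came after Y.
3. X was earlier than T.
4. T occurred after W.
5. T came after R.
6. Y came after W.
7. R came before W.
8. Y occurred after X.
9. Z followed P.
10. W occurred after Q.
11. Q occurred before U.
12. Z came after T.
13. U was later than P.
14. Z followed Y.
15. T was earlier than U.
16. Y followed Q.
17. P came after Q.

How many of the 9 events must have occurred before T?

Directly stated before T: R, W, and X.
Q reaches T via Q → W → T.
No chain forces Y (or any of the others) ahead of T.
That's Q, R, W, and X — 4 in all.

4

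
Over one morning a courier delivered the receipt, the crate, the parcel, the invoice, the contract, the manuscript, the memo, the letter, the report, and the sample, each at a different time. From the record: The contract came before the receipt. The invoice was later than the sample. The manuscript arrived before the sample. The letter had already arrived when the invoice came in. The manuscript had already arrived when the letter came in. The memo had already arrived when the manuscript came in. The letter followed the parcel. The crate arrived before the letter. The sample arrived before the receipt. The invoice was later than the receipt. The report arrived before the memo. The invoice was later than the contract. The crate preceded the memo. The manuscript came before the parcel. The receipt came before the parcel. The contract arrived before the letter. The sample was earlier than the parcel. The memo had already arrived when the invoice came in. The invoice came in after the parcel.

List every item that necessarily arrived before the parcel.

Directly stated before the parcel: the manuscript, the receipt, and the sample.
The contract reaches the parcel via the contract → the receipt → the parcel.
The crate reaches the parcel via the crate → the memo → the manuscript → the parcel.
The memo reaches the parcel via the memo → the manuscript → the parcel.
Likewise the report reaches the parcel by chaining the stated constraints.
No chain forces the invoice (or any of the others) ahead of the parcel.

the contract, the crate, the manuscript, the memo, the receipt, the report, the sample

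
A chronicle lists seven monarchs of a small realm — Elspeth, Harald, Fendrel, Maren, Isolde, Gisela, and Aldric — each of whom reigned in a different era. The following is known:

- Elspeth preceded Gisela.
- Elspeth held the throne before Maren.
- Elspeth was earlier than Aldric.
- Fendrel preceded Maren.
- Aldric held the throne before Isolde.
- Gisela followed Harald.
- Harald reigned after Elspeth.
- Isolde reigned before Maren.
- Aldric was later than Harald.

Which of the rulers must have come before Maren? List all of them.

Directly stated before Maren: Elspeth, Fendrel, and Isolde.
Aldric reaches Maren via Aldric → Isolde → Maren.
Harald reaches Maren via Harald → Aldric → Isolde → Maren.
No chain forces Gisela ahead of Maren.

Aldric, Elspeth, Fendrel, Harald, Isolde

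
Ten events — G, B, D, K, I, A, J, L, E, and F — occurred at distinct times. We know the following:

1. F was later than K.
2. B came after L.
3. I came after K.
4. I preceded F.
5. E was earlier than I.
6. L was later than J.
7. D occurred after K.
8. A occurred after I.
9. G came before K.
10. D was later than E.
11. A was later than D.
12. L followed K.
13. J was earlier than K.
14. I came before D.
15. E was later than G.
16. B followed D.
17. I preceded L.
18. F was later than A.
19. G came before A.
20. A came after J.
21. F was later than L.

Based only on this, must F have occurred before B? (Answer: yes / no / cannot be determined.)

No chain of stated constraints runs from F to B, and none runs from B to F either.
So the relative order of F and B is not fixed by the given facts.

cannot be determined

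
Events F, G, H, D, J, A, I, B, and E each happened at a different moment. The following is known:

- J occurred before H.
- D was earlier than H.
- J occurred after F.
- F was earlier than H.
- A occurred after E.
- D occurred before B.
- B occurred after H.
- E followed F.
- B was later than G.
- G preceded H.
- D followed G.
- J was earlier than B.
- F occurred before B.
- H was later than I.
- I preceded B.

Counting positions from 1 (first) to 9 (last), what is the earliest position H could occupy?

D, F, G, I, and J must all come before H — 5 forced predecessors.
Nothing else is forced ahead of H, so its earliest slot is position 5 + 1 = 6.

6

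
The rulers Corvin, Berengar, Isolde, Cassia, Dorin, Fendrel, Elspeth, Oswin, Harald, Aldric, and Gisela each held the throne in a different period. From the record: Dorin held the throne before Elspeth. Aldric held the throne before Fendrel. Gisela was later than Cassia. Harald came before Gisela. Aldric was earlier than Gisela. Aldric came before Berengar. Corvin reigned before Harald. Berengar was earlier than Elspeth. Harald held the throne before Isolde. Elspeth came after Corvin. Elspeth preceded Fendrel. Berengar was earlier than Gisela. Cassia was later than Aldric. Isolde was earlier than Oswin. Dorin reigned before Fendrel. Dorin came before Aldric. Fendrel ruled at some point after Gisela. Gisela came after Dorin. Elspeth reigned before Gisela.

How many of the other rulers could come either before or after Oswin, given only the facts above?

7

Forced before Oswin: Corvin, Harald, and Isolde.
That leaves Aldric, Berengar, Cassia, Dorin, Elspeth, Fendrel, and Gisela with no forced order relative to Oswin — 7.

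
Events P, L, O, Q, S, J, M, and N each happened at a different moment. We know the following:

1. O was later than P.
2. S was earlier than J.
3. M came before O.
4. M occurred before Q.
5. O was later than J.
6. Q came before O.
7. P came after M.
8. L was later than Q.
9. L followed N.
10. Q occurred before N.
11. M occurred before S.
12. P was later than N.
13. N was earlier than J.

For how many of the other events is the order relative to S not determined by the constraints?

Forced before S: M; forced after S: J and O.
That leaves L, N, P, and Q with no forced order relative to S — 4.

4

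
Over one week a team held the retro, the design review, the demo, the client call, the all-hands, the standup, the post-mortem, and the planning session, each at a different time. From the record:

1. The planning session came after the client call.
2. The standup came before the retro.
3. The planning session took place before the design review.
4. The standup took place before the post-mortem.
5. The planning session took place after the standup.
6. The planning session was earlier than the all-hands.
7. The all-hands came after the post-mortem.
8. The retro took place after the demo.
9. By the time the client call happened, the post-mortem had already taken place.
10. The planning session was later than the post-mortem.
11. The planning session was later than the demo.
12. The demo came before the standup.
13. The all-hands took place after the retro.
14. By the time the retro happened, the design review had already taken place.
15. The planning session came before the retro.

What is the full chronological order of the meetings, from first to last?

the demo, the standup, the post-mortem, the client call, the planning session, the design review, the retro, the all-hands

The constraints fix every adjacent pair, so only one ordering works:
the demo → the standup → the post-mortem → the client call → the planning session → the design review → the retro → the all-hands.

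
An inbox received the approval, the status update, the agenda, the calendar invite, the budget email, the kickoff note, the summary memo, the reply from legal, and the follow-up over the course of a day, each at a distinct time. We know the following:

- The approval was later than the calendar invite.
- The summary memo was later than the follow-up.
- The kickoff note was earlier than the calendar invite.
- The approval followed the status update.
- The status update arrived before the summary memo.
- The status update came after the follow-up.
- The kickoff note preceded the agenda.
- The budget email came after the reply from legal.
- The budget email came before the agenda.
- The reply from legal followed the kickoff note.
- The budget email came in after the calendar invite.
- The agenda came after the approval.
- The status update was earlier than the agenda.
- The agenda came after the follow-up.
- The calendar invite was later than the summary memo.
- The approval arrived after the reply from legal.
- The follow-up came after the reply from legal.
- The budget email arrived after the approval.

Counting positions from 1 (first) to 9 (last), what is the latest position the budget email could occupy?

The budget email must come before the agenda — 1 message forced after it.
Everything else can be placed before the budget email in some valid order, so the budget email can sit as late as position 9 − 1 = 8.

8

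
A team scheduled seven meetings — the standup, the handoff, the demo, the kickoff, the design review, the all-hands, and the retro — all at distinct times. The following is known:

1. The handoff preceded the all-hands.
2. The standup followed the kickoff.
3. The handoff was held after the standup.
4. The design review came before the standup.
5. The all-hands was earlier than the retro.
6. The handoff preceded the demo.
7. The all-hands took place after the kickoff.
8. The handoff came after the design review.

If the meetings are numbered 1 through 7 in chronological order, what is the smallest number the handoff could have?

4

The design review, the kickoff, and the standup must all come before the handoff — 3 forced predecessors.
Nothing else is forced ahead of the handoff, so its earliest slot is position 3 + 1 = 4.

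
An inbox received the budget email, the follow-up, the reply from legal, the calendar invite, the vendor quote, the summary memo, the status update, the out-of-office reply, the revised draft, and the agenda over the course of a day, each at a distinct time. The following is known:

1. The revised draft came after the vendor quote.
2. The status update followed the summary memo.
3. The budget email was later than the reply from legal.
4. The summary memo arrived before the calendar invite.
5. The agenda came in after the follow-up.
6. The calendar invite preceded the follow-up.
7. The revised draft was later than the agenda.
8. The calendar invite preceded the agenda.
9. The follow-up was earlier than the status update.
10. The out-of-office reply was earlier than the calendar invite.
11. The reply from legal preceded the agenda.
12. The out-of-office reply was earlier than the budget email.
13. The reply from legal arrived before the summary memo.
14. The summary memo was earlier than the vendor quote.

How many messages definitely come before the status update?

5

Directly stated before the status update: the follow-up and the summary memo.
The calendar invite reaches the status update via the calendar invite → the follow-up → the status update.
The out-of-office reply reaches the status update via the out-of-office reply → the calendar invite → the follow-up → the status update.
The reply from legal reaches the status update via the reply from legal → the summary memo → the status update.
No chain forces the budget email (or any of the others) ahead of the status update.
That's the calendar invite, the follow-up, the out-of-office reply, the reply from legal, and the summary memo — 5 in all.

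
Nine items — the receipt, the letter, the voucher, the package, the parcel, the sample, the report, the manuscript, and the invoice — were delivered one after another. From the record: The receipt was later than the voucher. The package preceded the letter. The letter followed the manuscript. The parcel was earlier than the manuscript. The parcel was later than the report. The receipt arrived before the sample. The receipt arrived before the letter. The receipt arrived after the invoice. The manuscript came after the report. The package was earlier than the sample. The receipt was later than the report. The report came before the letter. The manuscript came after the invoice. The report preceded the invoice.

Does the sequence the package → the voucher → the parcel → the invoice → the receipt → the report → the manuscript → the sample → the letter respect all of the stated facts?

The constraints require the report before the parcel, but in the proposed sequence the parcel appears ahead of the report. That one violation is enough.

no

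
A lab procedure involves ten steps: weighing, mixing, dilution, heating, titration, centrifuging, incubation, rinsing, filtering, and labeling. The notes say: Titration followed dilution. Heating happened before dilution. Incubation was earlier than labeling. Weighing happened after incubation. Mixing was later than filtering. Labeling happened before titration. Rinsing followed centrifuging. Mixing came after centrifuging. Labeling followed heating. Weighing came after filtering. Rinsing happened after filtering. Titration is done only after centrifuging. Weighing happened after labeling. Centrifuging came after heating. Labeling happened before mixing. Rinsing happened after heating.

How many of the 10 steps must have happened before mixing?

Directly stated before mixing: centrifuging, filtering, and labeling.
Heating reaches mixing via heating → labeling → mixing.
Incubation reaches mixing via incubation → labeling → mixing.
No chain forces titration (or any of the others) ahead of mixing.
That's centrifuging, filtering, heating, incubation, and labeling — 5 in all.

5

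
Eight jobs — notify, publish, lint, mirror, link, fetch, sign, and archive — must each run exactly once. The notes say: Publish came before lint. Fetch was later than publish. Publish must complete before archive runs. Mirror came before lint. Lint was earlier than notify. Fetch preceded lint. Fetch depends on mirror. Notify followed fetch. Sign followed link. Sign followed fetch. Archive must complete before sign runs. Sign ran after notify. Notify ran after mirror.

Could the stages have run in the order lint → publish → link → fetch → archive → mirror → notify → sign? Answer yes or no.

no

The constraints require mirror before fetch, but in the proposed sequence fetch appears ahead of mirror. That one violation is enough.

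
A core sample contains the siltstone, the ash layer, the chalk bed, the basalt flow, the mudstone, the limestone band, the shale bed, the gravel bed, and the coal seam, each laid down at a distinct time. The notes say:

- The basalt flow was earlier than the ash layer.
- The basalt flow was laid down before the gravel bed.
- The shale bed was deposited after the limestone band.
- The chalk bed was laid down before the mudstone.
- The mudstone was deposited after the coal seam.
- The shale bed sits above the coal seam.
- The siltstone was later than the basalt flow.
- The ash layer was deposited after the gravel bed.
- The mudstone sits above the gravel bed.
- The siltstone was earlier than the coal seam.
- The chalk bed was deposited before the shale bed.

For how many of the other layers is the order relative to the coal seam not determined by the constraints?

Forced before the coal seam: the basalt flow and the siltstone; forced after the coal seam: the mudstone and the shale bed.
That leaves the ash layer, the chalk bed, the gravel bed, and the limestone band with no forced order relative to the coal seam — 4.

4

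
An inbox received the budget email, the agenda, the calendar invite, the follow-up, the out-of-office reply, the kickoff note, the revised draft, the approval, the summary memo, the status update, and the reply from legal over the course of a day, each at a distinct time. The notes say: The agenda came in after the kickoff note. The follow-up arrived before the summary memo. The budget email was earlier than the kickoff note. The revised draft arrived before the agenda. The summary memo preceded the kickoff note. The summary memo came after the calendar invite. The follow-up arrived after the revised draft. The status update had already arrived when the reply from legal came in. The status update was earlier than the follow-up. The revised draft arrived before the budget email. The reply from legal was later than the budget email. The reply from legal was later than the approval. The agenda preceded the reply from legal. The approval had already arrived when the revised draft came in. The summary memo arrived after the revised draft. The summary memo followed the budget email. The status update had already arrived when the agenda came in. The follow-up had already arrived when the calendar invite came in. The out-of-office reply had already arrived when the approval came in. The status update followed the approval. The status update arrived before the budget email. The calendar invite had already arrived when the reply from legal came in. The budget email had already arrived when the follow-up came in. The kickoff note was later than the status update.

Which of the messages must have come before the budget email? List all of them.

Directly stated before the budget email: the revised draft and the status update.
The approval reaches the budget email via the approval → the revised draft → the budget email.
The out-of-office reply reaches the budget email via the out-of-office reply → the approval → the revised draft → the budget email.
No chain forces the reply from legal (or any of the others) ahead of the budget email.

the approval, the out-of-office reply, the revised draft, the status update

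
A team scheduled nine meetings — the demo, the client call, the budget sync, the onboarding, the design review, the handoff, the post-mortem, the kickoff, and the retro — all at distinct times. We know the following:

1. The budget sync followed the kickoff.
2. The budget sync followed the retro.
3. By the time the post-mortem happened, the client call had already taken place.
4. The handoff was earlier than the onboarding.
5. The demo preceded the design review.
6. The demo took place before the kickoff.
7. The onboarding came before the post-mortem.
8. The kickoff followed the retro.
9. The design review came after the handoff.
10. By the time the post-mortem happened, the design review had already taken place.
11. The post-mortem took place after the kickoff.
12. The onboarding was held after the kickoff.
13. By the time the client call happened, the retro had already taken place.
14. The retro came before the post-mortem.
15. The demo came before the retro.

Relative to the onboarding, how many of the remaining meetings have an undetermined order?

3

Forced before the onboarding: the demo, the handoff, the kickoff, and the retro; forced after the onboarding: the post-mortem.
That leaves the budget sync, the client call, and the design review with no forced order relative to the onboarding — 3.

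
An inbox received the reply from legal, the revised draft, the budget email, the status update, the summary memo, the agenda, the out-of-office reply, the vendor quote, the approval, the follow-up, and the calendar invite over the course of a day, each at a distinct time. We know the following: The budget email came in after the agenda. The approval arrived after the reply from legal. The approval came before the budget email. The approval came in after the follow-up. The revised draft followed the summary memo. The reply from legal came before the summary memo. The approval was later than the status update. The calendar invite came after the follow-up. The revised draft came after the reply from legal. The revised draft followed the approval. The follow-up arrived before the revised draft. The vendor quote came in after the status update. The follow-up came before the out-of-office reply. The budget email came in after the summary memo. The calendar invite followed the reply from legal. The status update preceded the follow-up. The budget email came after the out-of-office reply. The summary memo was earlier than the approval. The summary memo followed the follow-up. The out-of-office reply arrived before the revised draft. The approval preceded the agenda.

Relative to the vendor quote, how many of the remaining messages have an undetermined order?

Forced before the vendor quote: the status update.
That leaves the agenda, the approval, the budget email, the calendar invite, the follow-up, the out-of-office reply, the reply from legal, the revised draft, and the summary memo with no forced order relative to the vendor quote — 9.

9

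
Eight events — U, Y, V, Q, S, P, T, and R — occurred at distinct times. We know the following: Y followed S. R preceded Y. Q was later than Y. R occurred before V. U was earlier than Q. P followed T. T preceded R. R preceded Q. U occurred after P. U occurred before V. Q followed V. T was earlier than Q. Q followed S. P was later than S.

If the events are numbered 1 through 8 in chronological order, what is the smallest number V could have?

6

P, R, S, T, and U must all come before V — 5 forced predecessors.
Nothing else is forced ahead of V, so its earliest slot is position 5 + 1 = 6.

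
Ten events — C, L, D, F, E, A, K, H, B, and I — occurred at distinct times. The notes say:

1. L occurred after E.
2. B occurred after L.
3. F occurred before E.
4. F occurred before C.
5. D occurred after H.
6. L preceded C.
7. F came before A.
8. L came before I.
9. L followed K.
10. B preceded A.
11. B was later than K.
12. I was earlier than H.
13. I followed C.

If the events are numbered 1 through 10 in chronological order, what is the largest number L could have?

4

L must come before A, B, C, D, H, and I — 6 events forced after it.
Everything else can be placed before L in some valid order, so L can sit as late as position 10 − 6 = 4.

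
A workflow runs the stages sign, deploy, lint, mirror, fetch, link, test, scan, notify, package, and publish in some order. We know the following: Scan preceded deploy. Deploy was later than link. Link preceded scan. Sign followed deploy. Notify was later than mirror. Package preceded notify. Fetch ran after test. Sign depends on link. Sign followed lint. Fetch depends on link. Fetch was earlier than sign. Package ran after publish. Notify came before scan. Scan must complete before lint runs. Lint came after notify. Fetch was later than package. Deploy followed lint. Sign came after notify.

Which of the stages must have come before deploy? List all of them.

link, lint, mirror, notify, package, publish, scan

Directly stated before deploy: link, lint, and scan.
Mirror reaches deploy via mirror → notify → scan → deploy.
Notify reaches deploy via notify → scan → deploy.
Package reaches deploy via package → notify → scan → deploy.
Likewise publish reaches deploy by chaining the stated constraints.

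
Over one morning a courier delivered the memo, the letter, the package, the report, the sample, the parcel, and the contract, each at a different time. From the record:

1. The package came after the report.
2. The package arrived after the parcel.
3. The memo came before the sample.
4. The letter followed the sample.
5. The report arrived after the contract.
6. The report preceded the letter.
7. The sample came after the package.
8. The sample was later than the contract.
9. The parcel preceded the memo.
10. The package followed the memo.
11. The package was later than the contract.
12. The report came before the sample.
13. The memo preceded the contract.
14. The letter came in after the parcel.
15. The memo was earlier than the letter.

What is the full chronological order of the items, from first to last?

the parcel, the memo, the contract, the report, the package, the sample, the letter

The constraints fix every adjacent pair, so only one ordering works:
the parcel → the memo → the contract → the report → the package → the sample → the letter.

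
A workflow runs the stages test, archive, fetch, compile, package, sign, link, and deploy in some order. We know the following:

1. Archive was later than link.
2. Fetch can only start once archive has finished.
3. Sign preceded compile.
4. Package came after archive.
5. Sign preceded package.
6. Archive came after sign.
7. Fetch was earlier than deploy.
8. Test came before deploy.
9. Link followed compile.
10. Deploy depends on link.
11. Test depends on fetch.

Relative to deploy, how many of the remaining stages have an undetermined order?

Forced before deploy: archive, compile, fetch, link, sign, and test.
That leaves package with no forced order relative to deploy — 1.

1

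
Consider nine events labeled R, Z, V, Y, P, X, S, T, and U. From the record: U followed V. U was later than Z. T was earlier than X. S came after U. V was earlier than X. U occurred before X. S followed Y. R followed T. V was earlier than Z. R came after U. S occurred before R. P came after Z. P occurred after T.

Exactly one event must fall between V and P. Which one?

Z

Tracing the constraints gives V → Z → P, so Z sits after V and before P.
No other event is forced both after V and before P.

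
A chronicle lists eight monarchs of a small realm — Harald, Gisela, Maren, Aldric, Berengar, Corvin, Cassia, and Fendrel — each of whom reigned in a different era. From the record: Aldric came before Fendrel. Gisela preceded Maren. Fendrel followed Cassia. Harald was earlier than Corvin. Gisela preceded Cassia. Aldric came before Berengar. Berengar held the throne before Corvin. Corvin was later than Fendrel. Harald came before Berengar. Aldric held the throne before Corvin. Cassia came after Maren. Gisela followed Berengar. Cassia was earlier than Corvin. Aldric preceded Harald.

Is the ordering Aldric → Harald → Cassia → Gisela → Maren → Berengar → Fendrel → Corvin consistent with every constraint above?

no

The constraints require Gisela before Cassia, but in the proposed sequence Cassia appears ahead of Gisela. That one violation is enough.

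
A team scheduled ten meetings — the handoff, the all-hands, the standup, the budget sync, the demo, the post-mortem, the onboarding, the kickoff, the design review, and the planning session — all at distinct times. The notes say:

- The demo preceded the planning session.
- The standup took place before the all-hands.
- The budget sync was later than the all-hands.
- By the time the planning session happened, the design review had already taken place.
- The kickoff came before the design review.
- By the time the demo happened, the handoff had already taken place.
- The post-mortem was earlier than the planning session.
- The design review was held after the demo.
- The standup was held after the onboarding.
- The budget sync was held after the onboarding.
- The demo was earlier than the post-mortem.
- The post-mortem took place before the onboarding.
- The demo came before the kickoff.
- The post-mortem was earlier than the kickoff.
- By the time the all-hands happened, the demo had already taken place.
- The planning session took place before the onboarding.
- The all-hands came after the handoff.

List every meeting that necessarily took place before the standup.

Directly stated before the standup: the onboarding.
The demo reaches the standup via the demo → the post-mortem → the onboarding → the standup.
The design review reaches the standup via the design review → the planning session → the onboarding → the standup.
The handoff reaches the standup via the handoff → the demo → the post-mortem → the onboarding → the standup.
Likewise the kickoff, the planning session, and the post-mortem each reach the standup by chaining the stated constraints.
No chain forces the budget sync (or any of the others) ahead of the standup.

the demo, the design review, the handoff, the kickoff, the onboarding, the planning session, the post-mortem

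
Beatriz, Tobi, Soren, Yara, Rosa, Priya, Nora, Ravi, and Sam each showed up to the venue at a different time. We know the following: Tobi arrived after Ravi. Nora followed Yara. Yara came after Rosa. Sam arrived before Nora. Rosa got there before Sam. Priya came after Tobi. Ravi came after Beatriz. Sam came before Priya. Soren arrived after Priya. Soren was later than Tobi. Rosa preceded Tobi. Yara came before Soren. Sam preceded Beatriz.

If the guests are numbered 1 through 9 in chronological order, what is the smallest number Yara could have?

2

Rosa must come before Yara — 1 forced predecessor.
Nothing else is forced ahead of Yara, so their earliest slot is position 1 + 1 = 2.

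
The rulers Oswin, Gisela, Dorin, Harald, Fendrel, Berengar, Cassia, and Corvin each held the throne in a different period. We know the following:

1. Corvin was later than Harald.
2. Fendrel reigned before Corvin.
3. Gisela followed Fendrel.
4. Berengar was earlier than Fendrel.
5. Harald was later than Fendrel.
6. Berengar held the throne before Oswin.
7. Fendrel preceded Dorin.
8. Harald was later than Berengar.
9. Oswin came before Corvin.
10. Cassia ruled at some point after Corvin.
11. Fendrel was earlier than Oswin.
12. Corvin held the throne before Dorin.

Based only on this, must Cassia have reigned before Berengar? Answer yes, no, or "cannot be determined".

no

Tracing the constraints gives Berengar → Oswin → Corvin → Cassia, so Berengar must come before Cassia.
That means Cassia cannot be before Berengar.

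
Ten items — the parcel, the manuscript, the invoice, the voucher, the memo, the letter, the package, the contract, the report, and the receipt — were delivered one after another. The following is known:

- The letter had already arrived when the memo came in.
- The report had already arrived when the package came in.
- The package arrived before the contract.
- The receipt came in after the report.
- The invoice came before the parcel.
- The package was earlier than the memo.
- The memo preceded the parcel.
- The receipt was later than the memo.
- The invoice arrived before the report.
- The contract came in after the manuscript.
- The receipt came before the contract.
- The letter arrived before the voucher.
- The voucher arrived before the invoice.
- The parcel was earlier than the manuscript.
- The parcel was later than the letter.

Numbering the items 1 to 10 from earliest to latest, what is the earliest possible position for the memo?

6

The invoice, the letter, the package, the report, and the voucher must all come before the memo — 5 forced predecessors.
Nothing else is forced ahead of the memo, so its earliest slot is position 5 + 1 = 6.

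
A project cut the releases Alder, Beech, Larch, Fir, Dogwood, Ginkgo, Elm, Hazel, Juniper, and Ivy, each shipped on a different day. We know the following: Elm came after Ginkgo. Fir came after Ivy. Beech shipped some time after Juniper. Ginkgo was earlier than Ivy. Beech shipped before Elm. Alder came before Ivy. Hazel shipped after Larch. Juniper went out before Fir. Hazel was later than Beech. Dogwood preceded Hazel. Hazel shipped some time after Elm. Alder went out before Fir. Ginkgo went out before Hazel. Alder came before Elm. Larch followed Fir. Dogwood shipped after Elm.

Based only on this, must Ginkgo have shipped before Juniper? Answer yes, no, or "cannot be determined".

cannot be determined

No chain of stated constraints runs from Ginkgo to Juniper, and none runs from Juniper to Ginkgo either.
So the relative order of Ginkgo and Juniper is not fixed by the given facts.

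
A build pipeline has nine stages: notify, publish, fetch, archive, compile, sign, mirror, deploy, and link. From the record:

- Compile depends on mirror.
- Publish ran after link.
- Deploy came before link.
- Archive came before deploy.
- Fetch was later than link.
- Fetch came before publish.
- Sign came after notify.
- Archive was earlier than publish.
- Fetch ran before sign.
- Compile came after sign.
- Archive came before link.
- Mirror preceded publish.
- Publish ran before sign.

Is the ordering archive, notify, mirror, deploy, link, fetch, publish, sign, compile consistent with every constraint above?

yes

Check each stated constraint against the proposed order — e.g. mirror is ahead of compile; notify is ahead of sign. Every pair is in the required order; nothing is violated.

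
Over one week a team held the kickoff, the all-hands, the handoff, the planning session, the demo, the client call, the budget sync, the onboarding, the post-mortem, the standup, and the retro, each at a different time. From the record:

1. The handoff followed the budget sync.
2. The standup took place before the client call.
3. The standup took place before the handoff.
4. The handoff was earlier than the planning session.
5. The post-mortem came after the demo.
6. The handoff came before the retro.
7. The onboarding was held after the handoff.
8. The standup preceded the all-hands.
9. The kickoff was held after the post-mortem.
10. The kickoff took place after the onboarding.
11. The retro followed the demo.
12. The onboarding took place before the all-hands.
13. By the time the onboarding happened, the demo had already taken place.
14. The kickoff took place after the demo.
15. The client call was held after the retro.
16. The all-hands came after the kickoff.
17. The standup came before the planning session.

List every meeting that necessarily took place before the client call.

Directly stated before the client call: the retro and the standup.
The budget sync reaches the client call via the budget sync → the handoff → the retro → the client call.
The demo reaches the client call via the demo → the retro → the client call.
The handoff reaches the client call via the handoff → the retro → the client call.

the budget sync, the demo, the handoff, the retro, the standup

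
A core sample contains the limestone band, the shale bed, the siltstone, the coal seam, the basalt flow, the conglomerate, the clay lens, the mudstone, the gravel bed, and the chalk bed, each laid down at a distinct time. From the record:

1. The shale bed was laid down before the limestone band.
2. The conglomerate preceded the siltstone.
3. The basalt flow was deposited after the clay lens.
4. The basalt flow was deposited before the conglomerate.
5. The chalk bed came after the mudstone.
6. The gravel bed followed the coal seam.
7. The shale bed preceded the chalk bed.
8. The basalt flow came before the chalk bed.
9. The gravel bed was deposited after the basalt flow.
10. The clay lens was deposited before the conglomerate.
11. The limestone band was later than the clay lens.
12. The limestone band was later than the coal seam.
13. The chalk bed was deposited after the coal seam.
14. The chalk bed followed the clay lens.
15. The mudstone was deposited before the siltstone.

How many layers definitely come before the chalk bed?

5

Directly stated before the chalk bed: the basalt flow, the clay lens, the coal seam, the mudstone, and the shale bed.
No chain forces the conglomerate (or any of the others) ahead of the chalk bed.
That's the basalt flow, the clay lens, the coal seam, the mudstone, and the shale bed — 5 in all.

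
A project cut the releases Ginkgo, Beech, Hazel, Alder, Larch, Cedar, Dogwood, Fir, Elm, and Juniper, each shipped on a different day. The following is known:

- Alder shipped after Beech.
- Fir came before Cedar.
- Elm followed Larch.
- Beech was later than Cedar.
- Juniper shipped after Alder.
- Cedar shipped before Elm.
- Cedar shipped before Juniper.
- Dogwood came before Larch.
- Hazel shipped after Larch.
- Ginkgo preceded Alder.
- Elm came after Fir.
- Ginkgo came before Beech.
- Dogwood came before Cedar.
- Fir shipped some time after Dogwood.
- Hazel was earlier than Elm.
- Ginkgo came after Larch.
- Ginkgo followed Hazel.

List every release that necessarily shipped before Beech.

Cedar, Dogwood, Fir, Ginkgo, Hazel, Larch

Directly stated before Beech: Cedar and Ginkgo.
Dogwood reaches Beech via Dogwood → Cedar → Beech.
Fir reaches Beech via Fir → Cedar → Beech.
Hazel reaches Beech via Hazel → Ginkgo → Beech.
Likewise Larch reaches Beech by chaining the stated constraints.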